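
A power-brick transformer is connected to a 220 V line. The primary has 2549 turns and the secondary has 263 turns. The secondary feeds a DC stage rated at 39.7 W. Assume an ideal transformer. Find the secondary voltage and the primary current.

V_s = V_p × N_s/N_p = 220 × 263/2549 = 22.699 V.
I_s = P/V_s = 39.7/22.699 = 1.7490 A.
I_p = I_s × N_s/N_p = 1.7490 × 263/2549 = 0.180 A.

V_s ≈ 22.7 V, I_p ≈ 0.180 A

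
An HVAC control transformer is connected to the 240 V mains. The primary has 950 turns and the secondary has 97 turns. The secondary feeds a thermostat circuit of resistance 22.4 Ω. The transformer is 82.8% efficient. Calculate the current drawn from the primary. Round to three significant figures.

V_s = 240 × 97/950 = 24.505 V.
I_s = V_s/R = 24.505/22.4 = 1.0940 A.
P_out = V_s I_s = 24.505 × 1.0940 = 26.808 W.
P_in = P_out/η = 26.808/0.828 = 32.377 W.
I_p = P_in/V_p = 32.377/240 = 0.135 A.

I_p ≈ 0.135 A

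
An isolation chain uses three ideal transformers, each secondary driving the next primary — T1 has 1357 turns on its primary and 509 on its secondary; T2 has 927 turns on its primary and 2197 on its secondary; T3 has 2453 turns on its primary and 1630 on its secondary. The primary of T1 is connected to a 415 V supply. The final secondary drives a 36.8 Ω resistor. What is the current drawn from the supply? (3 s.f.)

I_supply ≈ 3.94 A

After T1: V = 415.00 × 509/1357 = 155.66 V.
After T2: V = 155.66 × 2197/927 = 368.92 V.
After T3: V = 368.92 × 1630/2453 = 245.15 V.
I_load = 245.15/36.8 = 6.6616 A, so P_out = 245.15 × 6.6616 = 1633.1 W.
All ideal ⇒ P_in = P_out, so I_supply = 1633.1/415 = 3.94 A.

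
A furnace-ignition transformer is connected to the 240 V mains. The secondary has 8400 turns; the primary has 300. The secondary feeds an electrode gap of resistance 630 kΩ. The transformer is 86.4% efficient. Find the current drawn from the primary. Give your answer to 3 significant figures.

I_p ≈ 0.346 A

V_s = 240 × 8400/300 = 6720.0 V.
I_s = V_s/R = 6720.0/630000 = 0.010667 A.
P_out = V_s I_s = 6720.0 × 0.010667 = 71.680 W.
P_in = P_out/η = 71.680/0.864 = 82.963 W.
I_p = P_in/V_p = 82.963/240 = 0.346 A.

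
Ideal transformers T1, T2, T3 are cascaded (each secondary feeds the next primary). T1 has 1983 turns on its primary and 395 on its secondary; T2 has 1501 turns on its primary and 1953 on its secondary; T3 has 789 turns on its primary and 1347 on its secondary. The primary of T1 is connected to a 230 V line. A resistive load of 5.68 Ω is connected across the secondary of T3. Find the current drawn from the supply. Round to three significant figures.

I_supply ≈ 7.93 A

After T1: V = 230.00 × 395/1983 = 45.814 V.
After T2: V = 45.814 × 1953/1501 = 59.611 V.
After T3: V = 59.611 × 1347/789 = 101.77 V.
I_load = 101.77/5.68 = 17.917 A, so P_out = 101.77 × 17.917 = 1823.4 W.
All ideal ⇒ P_in = P_out, so I_supply = 1823.4/230 = 7.93 A.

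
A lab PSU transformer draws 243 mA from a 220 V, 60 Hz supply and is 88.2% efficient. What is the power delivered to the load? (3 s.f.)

P_out ≈ 47.2 W

P_in = V_p I_p = 220 × 0.243 = 53.460 W.
P_out = η P_in = 0.882 × 53.460 = 47.2 W.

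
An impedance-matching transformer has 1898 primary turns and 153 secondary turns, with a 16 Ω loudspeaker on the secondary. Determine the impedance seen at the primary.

Z_p ≈ 2460 Ω

Z_p = (N_p/N_s)² × Z_s = (1898/153)² × 16 = 2460 Ω.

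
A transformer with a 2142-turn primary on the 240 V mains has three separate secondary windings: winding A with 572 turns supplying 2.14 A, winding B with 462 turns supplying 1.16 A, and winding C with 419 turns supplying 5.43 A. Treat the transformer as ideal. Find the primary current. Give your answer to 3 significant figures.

V_A = 240 × 572/2142 = 64.090 V; V_B = 240 × 462/2142 = 51.765 V; V_C = 240 × 419/2142 = 46.947 V.
P_out = V_A I_A + V_B I_B + V_C I_C = 64.090×2.14 + 51.765×1.16 + 46.947×5.43 = 137.15 + 60.047 + 254.92 = 452.12 W.
Ideal ⇒ P_in = P_out, so I_p = P_out/V_p = 452.12/240 = 1.88 A.

I_p ≈ 1.88 A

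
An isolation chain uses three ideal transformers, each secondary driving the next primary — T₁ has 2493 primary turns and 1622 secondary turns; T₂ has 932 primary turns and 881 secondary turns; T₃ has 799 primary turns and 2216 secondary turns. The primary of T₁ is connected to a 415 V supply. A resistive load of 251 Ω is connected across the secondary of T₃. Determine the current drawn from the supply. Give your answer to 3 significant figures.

I_supply ≈ 4.81 A

Secondary of T₁: V = 415.00 × 1622/2493 = 270.01 V.
Secondary of T₂: V = 270.01 × 881/932 = 255.23 V.
Secondary of T₃: V = 255.23 × 2216/799 = 707.88 V.
I_load = 707.88/251 = 2.8202 A, so P_out = 707.88 × 2.8202 = 1996.4 W.
All ideal ⇒ P_in = P_out, so I_supply = 1996.4/415 = 4.81 A.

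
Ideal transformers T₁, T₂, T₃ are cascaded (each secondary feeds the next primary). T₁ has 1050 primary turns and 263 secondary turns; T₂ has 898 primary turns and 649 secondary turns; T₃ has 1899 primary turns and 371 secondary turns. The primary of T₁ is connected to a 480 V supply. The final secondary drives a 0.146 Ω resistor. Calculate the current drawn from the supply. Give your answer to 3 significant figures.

I_supply ≈ 4.11 A

Secondary of T₁: V = 480.00 × 263/1050 = 120.23 V.
Secondary of T₂: V = 120.23 × 649/898 = 86.891 V.
Secondary of T₃: V = 86.891 × 371/1899 = 16.976 V.
I_load = 16.976/0.146 = 116.27 A, so P_out = 16.976 × 116.27 = 1973.8 W.
All ideal ⇒ P_in = P_out, so I_supply = 1973.8/480 = 4.11 A.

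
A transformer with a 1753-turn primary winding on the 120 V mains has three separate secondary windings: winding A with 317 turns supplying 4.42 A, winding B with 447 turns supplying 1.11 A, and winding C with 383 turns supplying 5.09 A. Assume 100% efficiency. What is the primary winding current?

I_p ≈ 2.19 A

V_A = 120 × 317/1753 = 21.700 V; V_B = 120 × 447/1753 = 30.599 V; V_C = 120 × 383/1753 = 26.218 V.
P_out = V_A I_A + V_B I_B + V_C I_C = 21.700×4.42 + 30.599×1.11 + 26.218×5.09 = 95.914 + 33.965 + 133.45 = 263.33 W.
Ideal ⇒ P_in = P_out, so I_p = P_out/V_p = 263.33/120 = 2.19 A.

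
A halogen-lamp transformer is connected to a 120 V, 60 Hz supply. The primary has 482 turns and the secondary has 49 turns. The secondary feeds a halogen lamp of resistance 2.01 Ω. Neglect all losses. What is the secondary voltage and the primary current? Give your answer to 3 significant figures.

V_s = V_p × N_s/N_p = 120 × 49/482 = 12.199 V.
I_s = V_s/R = 12.199/2.01 = 6.0692 A.
I_p = I_s × N_s/N_p = 6.0692 × 49/482 = 0.617 A.

V_s ≈ 12.2 V, I_p ≈ 0.617 A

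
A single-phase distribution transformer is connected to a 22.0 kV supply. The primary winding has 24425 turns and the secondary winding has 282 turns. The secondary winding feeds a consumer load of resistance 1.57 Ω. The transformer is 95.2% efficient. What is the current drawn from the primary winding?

V_s = 22000 × 282/24425 = 254.00 V.
I_s = V_s/R = 254.00/1.57 = 161.78 A.
P_out = V_s I_s = 254.00 × 161.78 = 41094 W.
P_in = P_out/η = 41094/0.952 = 43166 W.
I_p = P_in/V_p = 43166/22000 = 1.96 A.

I_p ≈ 1.96 A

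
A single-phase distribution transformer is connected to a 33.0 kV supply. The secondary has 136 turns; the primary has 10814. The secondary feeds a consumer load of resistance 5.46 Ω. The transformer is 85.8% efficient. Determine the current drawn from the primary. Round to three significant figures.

I_p ≈ 1.11 A

V_s = 33000 × 136/10814 = 415.02 V.
I_s = V_s/R = 415.02/5.46 = 76.011 A.
P_out = V_s I_s = 415.02 × 76.011 = 31546 W.
P_in = P_out/η = 31546/0.858 = 36767 W.
I_p = P_in/V_p = 36767/33000 = 1.11 A.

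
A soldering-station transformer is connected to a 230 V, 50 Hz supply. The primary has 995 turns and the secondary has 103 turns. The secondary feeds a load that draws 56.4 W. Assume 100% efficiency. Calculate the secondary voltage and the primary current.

V_s = V_p × N_s/N_p = 230 × 103/995 = 23.809 V.
I_s = P/V_s = 56.4/23.809 = 2.3688 A.
I_p = I_s × N_s/N_p = 2.3688 × 103/995 = 0.245 A.

V_s ≈ 23.8 V, I_p ≈ 0.245 A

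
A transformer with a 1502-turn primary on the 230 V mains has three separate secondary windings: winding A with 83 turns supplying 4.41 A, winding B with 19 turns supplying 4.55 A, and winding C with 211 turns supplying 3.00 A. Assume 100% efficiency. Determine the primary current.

V_A = 230 × 83/1502 = 12.710 V; V_B = 230 × 19/1502 = 2.9095 V; V_C = 230 × 211/1502 = 32.310 V.
P_out = V_A I_A + V_B I_B + V_C I_C = 12.710×4.41 + 2.9095×4.55 + 32.310×3.00 = 56.050 + 13.238 + 96.931 = 166.22 W.
Ideal ⇒ P_in = P_out, so I_p = P_out/V_p = 166.22/230 = 0.723 A.

I_p ≈ 0.723 A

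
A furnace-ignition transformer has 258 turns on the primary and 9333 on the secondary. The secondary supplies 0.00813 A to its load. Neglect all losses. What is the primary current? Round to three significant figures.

I_p ≈ 0.294 A

For an ideal transformer I_p/I_s = N_s/N_p, so I_p = 0.00813 × 9333/258 = 0.294 A.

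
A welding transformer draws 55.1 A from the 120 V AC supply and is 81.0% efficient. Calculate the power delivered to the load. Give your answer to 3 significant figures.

P_out ≈ 5360 W

P_in = V_p I_p = 120 × 55.1 = 6612.0 W.
P_out = η P_in = 0.810 × 6612.0 = 5360 W.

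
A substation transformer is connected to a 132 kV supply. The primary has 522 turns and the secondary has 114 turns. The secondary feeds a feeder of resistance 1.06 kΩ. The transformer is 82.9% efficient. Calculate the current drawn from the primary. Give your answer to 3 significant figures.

V_s = 132000 × 114/522 = 28828 V.
I_s = V_s/R = 28828/1060 = 27.196 A.
P_out = V_s I_s = 28828 × 27.196 = 783990 W.
P_in = P_out/η = 783990/0.829 = 945710 W.
I_p = P_in/V_p = 945710/132000 = 7.16 A.

I_p ≈ 7.16 A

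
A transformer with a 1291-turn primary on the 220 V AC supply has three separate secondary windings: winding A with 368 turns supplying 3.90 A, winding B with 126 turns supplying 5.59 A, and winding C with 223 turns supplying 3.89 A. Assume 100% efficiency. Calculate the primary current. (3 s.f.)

I_p ≈ 2.33 A

V_A = 220 × 368/1291 = 62.711 V; V_B = 220 × 126/1291 = 21.472 V; V_C = 220 × 223/1291 = 38.002 V.
P_out = V_A I_A + V_B I_B + V_C I_C = 62.711×3.90 + 21.472×5.59 + 38.002×3.89 = 244.57 + 120.03 + 147.83 = 512.43 W.
Ideal ⇒ P_in = P_out, so I_p = P_out/V_p = 512.43/220 = 2.33 A.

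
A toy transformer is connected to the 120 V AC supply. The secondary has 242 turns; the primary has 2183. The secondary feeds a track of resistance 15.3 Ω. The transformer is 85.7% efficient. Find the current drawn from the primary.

I_p ≈ 0.112 A

V_s = 120 × 242/2183 = 13.303 V.
I_s = V_s/R = 13.303/15.3 = 0.86946 A.
P_out = V_s I_s = 13.303 × 0.86946 = 11.566 W.
P_in = P_out/η = 11.566/0.857 = 13.496 W.
I_p = P_in/V_p = 13.496/120 = 0.112 A.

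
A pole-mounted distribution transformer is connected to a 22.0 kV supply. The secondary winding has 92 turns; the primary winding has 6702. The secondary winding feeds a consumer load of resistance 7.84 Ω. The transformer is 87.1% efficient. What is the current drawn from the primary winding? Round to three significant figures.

V_s = 22000 × 92/6702 = 302.00 V.
I_s = V_s/R = 302.00/7.84 = 38.520 A.
P_out = V_s I_s = 302.00 × 38.520 = 11633 W.
P_in = P_out/η = 11633/0.871 = 13356 W.
I_p = P_in/V_p = 13356/22000 = 0.607 A.

I_p ≈ 0.607 A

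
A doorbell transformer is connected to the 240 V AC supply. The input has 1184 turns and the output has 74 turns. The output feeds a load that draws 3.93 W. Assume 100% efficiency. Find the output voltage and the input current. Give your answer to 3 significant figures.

V_out = V_in × N_out/N_in = 240 × 74/1184 = 15.000 V.
I_out = P/V_out = 3.93/15.000 = 0.26200 A.
I_in = I_out × N_out/N_in = 0.26200 × 74/1184 = 0.0164 A.

V_out ≈ 15.0 V, I_in ≈ 0.0164 A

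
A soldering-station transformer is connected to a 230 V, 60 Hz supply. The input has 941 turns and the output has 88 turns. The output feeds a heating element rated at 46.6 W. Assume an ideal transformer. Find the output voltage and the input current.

V_out ≈ 21.5 V, I_in ≈ 0.203 A

V_out = V_in × N_out/N_in = 230 × 88/941 = 21.509 V.
I_out = P/V_out = 46.6/21.509 = 2.1665 A.
I_in = I_out × N_out/N_in = 2.1665 × 88/941 = 0.203 A.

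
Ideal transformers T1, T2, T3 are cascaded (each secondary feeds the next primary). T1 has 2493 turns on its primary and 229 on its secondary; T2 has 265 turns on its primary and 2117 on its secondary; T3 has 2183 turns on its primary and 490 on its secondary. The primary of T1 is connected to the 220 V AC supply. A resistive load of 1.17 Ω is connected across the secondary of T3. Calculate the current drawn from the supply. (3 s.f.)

Secondary of T1: V = 220.00 × 229/2493 = 20.209 V.
Secondary of T2: V = 20.209 × 2117/265 = 161.44 V.
Secondary of T3: V = 161.44 × 490/2183 = 36.237 V.
I_load = 36.237/1.17 = 30.972 A, so P_out = 36.237 × 30.972 = 1122.3 W.
All ideal ⇒ P_in = P_out, so I_supply = 1122.3/220 = 5.10 A.

I_supply ≈ 5.10 A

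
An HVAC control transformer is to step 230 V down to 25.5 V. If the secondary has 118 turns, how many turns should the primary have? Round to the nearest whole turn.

N_p = 1064 turns

N_p/N_s = V_p/V_s, so N_p = 118 × 230/25.5 = 1064.3 ≈ 1064 turns.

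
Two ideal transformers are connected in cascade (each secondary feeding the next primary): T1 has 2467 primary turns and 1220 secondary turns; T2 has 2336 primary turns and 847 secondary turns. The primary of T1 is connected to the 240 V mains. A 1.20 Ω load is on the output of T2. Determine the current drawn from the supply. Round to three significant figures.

I_supply ≈ 6.43 A

Secondary of T1: V = 240.00 × 1220/2467 = 118.69 V.
Secondary of T2: V = 118.69 × 847/2336 = 43.034 V.
I_load = 43.034/1.20 = 35.862 A, so P_out = 43.034 × 35.862 = 1543.3 W.
All ideal ⇒ P_in = P_out, so I_supply = 1543.3/240 = 6.43 A.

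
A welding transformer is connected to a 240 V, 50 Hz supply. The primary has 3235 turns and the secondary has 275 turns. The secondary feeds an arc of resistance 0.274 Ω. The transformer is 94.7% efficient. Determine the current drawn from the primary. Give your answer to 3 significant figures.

I_p ≈ 6.68 A

V_s = 240 × 275/3235 = 20.402 V.
I_s = V_s/R = 20.402/0.274 = 74.459 A.
P_out = V_s I_s = 20.402 × 74.459 = 1519.1 W.
P_in = P_out/η = 1519.1/0.947 = 1604.1 W.
I_p = P_in/V_p = 1604.1/240 = 6.68 A.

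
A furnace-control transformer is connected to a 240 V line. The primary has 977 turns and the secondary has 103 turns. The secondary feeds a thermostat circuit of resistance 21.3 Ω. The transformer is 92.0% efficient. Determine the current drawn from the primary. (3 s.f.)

I_p ≈ 0.136 A

V_s = 240 × 103/977 = 25.302 V.
I_s = V_s/R = 25.302/21.3 = 1.1879 A.
P_out = V_s I_s = 25.302 × 1.1879 = 30.056 W.
P_in = P_out/η = 30.056/0.920 = 32.669 W.
I_p = P_in/V_p = 32.669/240 = 0.136 A.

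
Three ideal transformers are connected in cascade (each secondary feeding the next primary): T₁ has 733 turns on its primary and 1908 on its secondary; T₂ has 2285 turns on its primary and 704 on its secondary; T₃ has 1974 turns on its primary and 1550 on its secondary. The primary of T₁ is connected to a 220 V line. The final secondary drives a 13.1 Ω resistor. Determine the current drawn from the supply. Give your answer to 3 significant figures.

Secondary of T₁: V = 220.00 × 1908/733 = 572.66 V.
Secondary of T₂: V = 572.66 × 704/2285 = 176.43 V.
Secondary of T₃: V = 176.43 × 1550/1974 = 138.54 V.
I_load = 138.54/13.1 = 10.575 A, so P_out = 138.54 × 10.575 = 1465.1 W.
All ideal ⇒ P_in = P_out, so I_supply = 1465.1/220 = 6.66 A.

I_supply ≈ 6.66 A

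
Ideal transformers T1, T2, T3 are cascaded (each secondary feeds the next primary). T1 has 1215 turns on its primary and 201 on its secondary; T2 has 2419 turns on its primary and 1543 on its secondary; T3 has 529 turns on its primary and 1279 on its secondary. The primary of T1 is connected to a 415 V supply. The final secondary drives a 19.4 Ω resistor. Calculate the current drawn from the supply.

After T1: V = 415.00 × 201/1215 = 68.654 V.
After T2: V = 68.654 × 1543/2419 = 43.792 V.
After T3: V = 43.792 × 1279/529 = 105.88 V.
I_load = 105.88/19.4 = 5.4577 A, so P_out = 105.88 × 5.4577 = 577.86 W.
All ideal ⇒ P_in = P_out, so I_supply = 577.86/415 = 1.39 A.

I_supply ≈ 1.39 A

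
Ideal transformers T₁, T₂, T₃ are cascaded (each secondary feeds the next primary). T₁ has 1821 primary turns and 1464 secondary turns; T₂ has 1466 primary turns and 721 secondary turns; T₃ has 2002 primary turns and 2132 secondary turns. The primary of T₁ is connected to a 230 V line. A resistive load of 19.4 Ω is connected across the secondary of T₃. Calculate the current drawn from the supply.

I_supply ≈ 2.10 A

Secondary of T₁: V = 230.00 × 1464/1821 = 184.91 V.
Secondary of T₂: V = 184.91 × 721/1466 = 90.941 V.
Secondary of T₃: V = 90.941 × 2132/2002 = 96.846 V.
I_load = 96.846/19.4 = 4.9921 A, so P_out = 96.846 × 4.9921 = 483.47 W.
All ideal ⇒ P_in = P_out, so I_supply = 483.47/230 = 2.10 A.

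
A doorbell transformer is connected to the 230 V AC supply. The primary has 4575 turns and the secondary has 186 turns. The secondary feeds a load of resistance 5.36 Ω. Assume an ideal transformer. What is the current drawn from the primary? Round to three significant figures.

V_s = V_p × N_s/N_p = 230 × 186/4575 = 9.3508 V.
I_s = V_s/R = 9.3508/5.36 = 1.7446 A.
For an ideal transformer I_p N_p = I_s N_s, so I_p = 1.7446 × 186/4575 = 0.0709 A.

I_p ≈ 0.0709 A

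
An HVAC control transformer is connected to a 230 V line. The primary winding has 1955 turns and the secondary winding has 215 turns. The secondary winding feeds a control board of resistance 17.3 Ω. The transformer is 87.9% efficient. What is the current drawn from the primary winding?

V_s = 230 × 215/1955 = 25.294 V.
I_s = V_s/R = 25.294/17.3 = 1.4621 A.
P_out = V_s I_s = 25.294 × 1.4621 = 36.982 W.
P_in = P_out/η = 36.982/0.879 = 42.073 W.
I_p = P_in/V_p = 42.073/230 = 0.183 A.

I_p ≈ 0.183 A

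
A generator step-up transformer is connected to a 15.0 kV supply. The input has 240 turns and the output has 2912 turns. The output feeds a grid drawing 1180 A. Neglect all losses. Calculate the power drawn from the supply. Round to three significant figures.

P ≈ 2.15×10^8 W

I_in = I_out × N_out/N_in = 1180 × 2912/240 = 14317 A.
P = V_in I_in = 15000 × 14317 = 2.15×10^8 W.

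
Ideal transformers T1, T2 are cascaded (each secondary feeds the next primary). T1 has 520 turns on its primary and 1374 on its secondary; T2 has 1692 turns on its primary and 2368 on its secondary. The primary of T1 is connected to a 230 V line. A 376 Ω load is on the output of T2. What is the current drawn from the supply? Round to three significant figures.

After T1: V = 230.00 × 1374/520 = 607.73 V.
After T2: V = 607.73 × 2368/1692 = 850.54 V.
I_load = 850.54/376 = 2.2621 A, so P_out = 850.54 × 2.2621 = 1924.0 W.
All ideal ⇒ P_in = P_out, so I_supply = 1924.0/230 = 8.37 A.

I_supply ≈ 8.37 A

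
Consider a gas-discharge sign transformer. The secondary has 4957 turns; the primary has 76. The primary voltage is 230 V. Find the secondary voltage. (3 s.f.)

V_s/V_p = N_s/N_p, so V_s = 230 × 4957/76 = 15000 V.

V_s ≈ 15000 V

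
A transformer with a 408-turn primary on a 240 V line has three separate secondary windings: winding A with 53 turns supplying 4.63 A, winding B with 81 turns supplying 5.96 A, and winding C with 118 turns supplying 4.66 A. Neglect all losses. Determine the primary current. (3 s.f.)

V_A = 240 × 53/408 = 31.176 V; V_B = 240 × 81/408 = 47.647 V; V_C = 240 × 118/408 = 69.412 V.
P_out = V_A I_A + V_B I_B + V_C I_C = 31.176×4.63 + 47.647×5.96 + 69.412×4.66 = 144.35 + 283.98 + 323.46 = 751.78 W.
Ideal ⇒ P_in = P_out, so I_p = P_out/V_p = 751.78/240 = 3.13 A.

I_p ≈ 3.13 A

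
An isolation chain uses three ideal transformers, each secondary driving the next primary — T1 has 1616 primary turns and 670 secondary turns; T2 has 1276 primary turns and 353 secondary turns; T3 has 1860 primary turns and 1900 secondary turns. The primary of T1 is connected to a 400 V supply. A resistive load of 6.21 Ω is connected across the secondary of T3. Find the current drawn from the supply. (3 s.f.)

I_supply ≈ 0.884 A

After T1: V = 400.00 × 670/1616 = 165.84 V.
After T2: V = 165.84 × 353/1276 = 45.879 V.
After T3: V = 45.879 × 1900/1860 = 46.866 V.
I_load = 46.866/6.21 = 7.5469 A, so P_out = 46.866 × 7.5469 = 353.69 W.
All ideal ⇒ P_in = P_out, so I_supply = 353.69/400 = 0.884 A.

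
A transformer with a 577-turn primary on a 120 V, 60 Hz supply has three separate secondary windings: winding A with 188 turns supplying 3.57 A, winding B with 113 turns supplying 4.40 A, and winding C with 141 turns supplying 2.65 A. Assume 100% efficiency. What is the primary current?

I_p ≈ 2.67 A

V_A = 120 × 188/577 = 39.099 V; V_B = 120 × 113/577 = 23.501 V; V_C = 120 × 141/577 = 29.324 V.
P_out = V_A I_A + V_B I_B + V_C I_C = 39.099×3.57 + 23.501×4.40 + 29.324×2.65 = 139.58 + 103.40 + 77.709 = 320.70 W.
Ideal ⇒ P_in = P_out, so I_p = P_out/V_p = 320.70/120 = 2.67 A.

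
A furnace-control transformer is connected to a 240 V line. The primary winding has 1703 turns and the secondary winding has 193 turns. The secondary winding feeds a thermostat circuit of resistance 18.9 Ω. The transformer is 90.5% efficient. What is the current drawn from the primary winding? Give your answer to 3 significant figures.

I_p ≈ 0.180 A

V_s = 240 × 193/1703 = 27.199 V.
I_s = V_s/R = 27.199/18.9 = 1.4391 A.
P_out = V_s I_s = 27.199 × 1.4391 = 39.142 W.
P_in = P_out/η = 39.142/0.905 = 43.251 W.
I_p = P_in/V_p = 43.251/240 = 0.180 A.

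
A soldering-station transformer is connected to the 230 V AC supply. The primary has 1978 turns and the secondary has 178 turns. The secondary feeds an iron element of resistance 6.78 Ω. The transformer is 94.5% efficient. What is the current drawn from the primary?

V_s = 230 × 178/1978 = 20.698 V.
I_s = V_s/R = 20.698/6.78 = 3.0528 A.
P_out = V_s I_s = 20.698 × 3.0528 = 63.185 W.
P_in = P_out/η = 63.185/0.945 = 66.862 W.
I_p = P_in/V_p = 66.862/230 = 0.291 A.

I_p ≈ 0.291 A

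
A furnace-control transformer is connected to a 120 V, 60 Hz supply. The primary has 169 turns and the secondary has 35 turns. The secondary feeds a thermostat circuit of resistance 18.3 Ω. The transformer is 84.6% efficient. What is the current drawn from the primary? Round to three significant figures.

I_p ≈ 0.332 A

V_s = 120 × 35/169 = 24.852 V.
I_s = V_s/R = 24.852/18.3 = 1.3580 A.
P_out = V_s I_s = 24.852 × 1.3580 = 33.750 W.
P_in = P_out/η = 33.750/0.846 = 39.894 W.
I_p = P_in/V_p = 39.894/120 = 0.332 A.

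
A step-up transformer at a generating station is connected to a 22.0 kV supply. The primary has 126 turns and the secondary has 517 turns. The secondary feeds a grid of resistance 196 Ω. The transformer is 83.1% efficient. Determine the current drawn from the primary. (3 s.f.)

V_s = 22000 × 517/126 = 90270 V.
I_s = V_s/R = 90270/196 = 460.56 A.
P_out = V_s I_s = 90270 × 460.56 = 4.1575×10^7 W.
P_in = P_out/η = 4.1575×10^7/0.831 = 5.0030×10^7 W.
I_p = P_in/V_p = 5.0030×10^7/22000 = 2270 A.

I_p ≈ 2270 A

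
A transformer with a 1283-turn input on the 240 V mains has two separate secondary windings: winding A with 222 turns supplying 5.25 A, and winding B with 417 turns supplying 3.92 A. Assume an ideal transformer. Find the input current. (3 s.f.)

I_in ≈ 2.18 A

V_A = 240 × 222/1283 = 41.528 V; V_B = 240 × 417/1283 = 78.005 V.
P_out = V_A I_A + V_B I_B = 41.528×5.25 + 78.005×3.92 = 218.02 + 305.78 = 523.80 W.
Ideal ⇒ P_in = P_out, so I_in = P_out/V_in = 523.80/240 = 2.18 A.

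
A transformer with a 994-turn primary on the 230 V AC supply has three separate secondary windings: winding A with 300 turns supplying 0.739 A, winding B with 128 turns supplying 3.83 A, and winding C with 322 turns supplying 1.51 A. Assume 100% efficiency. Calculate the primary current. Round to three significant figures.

V_A = 230 × 300/994 = 69.416 V; V_B = 230 × 128/994 = 29.618 V; V_C = 230 × 322/994 = 74.507 V.
P_out = V_A I_A + V_B I_B + V_C I_C = 69.416×0.739 + 29.618×3.83 + 74.507×1.51 = 51.299 + 113.44 + 112.51 = 277.24 W.
Ideal ⇒ P_in = P_out, so I_p = P_out/V_p = 277.24/230 = 1.21 A.

I_p ≈ 1.21 A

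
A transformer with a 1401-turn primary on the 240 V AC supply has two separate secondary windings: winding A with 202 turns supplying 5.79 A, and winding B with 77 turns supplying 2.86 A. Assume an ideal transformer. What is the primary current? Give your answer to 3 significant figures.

I_p ≈ 0.992 A

V_A = 240 × 202/1401 = 34.604 V; V_B = 240 × 77/1401 = 13.191 V.
P_out = V_A I_A + V_B I_B = 34.604×5.79 + 13.191×2.86 = 200.36 + 37.725 = 238.08 W.
Ideal ⇒ P_in = P_out, so I_p = P_out/V_p = 238.08/240 = 0.992 A.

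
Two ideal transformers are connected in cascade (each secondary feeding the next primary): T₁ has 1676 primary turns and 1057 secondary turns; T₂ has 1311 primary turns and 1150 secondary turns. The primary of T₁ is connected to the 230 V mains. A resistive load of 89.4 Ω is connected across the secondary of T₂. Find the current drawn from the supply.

After T₁: V = 230.00 × 1057/1676 = 145.05 V.
After T₂: V = 145.05 × 1150/1311 = 127.24 V.
I_load = 127.24/89.4 = 1.4233 A, so P_out = 127.24 × 1.4233 = 181.10 W.
All ideal ⇒ P_in = P_out, so I_supply = 181.10/230 = 0.787 A.

I_supply ≈ 0.787 A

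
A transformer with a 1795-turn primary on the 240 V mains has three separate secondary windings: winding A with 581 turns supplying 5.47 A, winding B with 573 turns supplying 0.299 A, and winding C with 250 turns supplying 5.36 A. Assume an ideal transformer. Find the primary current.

V_A = 240 × 581/1795 = 77.682 V; V_B = 240 × 573/1795 = 76.613 V; V_C = 240 × 250/1795 = 33.426 V.
P_out = V_A I_A + V_B I_B + V_C I_C = 77.682×5.47 + 76.613×0.299 + 33.426×5.36 = 424.92 + 22.907 + 179.16 = 626.99 W.
Ideal ⇒ P_in = P_out, so I_p = P_out/V_p = 626.99/240 = 2.61 A.

I_p ≈ 2.61 A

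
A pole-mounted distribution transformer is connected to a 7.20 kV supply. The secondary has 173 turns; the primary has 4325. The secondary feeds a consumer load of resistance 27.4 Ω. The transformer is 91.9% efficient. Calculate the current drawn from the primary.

V_s = 7200 × 173/4325 = 288.00 V.
I_s = V_s/R = 288.00/27.4 = 10.511 A.
P_out = V_s I_s = 288.00 × 10.511 = 3027.2 W.
P_in = P_out/η = 3027.2/0.919 = 3294.0 W.
I_p = P_in/V_p = 3294.0/7200 = 0.457 A.

I_p ≈ 0.457 A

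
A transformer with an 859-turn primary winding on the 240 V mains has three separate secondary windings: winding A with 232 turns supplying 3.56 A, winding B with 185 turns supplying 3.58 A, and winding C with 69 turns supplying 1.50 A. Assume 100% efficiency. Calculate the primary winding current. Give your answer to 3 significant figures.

V_A = 240 × 232/859 = 64.820 V; V_B = 240 × 185/859 = 51.688 V; V_C = 240 × 69/859 = 19.278 V.
P_out = V_A I_A + V_B I_B + V_C I_C = 64.820×3.56 + 51.688×3.58 + 19.278×1.50 = 230.76 + 185.04 + 28.917 = 444.72 W.
Ideal ⇒ P_in = P_out, so I_p = P_out/V_p = 444.72/240 = 1.85 A.

I_p ≈ 1.85 A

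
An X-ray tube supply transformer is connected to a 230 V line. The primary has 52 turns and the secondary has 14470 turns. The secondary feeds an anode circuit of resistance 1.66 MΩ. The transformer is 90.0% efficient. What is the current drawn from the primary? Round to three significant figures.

V_s = 230 × 14470/52 = 64002 V.
I_s = V_s/R = 64002/(1.66×10^6) = 0.038555 A.
P_out = V_s I_s = 64002 × 0.038555 = 2467.6 W.
P_in = P_out/η = 2467.6/0.900 = 2741.8 W.
I_p = P_in/V_p = 2741.8/230 = 11.9 A.

I_p ≈ 11.9 A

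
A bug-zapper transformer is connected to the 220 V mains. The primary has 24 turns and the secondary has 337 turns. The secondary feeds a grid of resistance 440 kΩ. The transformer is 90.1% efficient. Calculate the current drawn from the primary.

V_s = 220 × 337/24 = 3089.2 V.
I_s = V_s/R = 3089.2/440000 = 0.0070208 A.
P_out = V_s I_s = 3089.2 × 0.0070208 = 21.689 W.
P_in = P_out/η = 21.689/0.901 = 24.072 W.
I_p = P_in/V_p = 24.072/220 = 0.109 A.

I_p ≈ 0.109 A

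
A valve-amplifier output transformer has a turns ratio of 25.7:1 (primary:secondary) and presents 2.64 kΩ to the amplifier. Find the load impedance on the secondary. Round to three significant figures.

Z_s = Z_p/(N_p/N_s)² = 2640/25.7² = 4.00 Ω.

Z_s ≈ 4.00 Ω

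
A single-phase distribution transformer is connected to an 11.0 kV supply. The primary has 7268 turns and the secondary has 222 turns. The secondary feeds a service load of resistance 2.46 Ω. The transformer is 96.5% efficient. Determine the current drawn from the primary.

V_s = 11000 × 222/7268 = 335.99 V.
I_s = V_s/R = 335.99/2.46 = 136.58 A.
P_out = V_s I_s = 335.99 × 136.58 = 45891 W.
P_in = P_out/η = 45891/0.965 = 47555 W.
I_p = P_in/V_p = 47555/11000 = 4.32 A.

I_p ≈ 4.32 A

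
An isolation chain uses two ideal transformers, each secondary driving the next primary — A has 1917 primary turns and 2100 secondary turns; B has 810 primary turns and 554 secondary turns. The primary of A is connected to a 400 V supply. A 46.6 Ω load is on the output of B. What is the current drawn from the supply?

I_supply ≈ 4.82 A

Secondary of A: V = 400.00 × 2100/1917 = 438.18 V.
Secondary of B: V = 438.18 × 554/810 = 299.70 V.
I_load = 299.70/46.6 = 6.4313 A, so P_out = 299.70 × 6.4313 = 1927.4 W.
All ideal ⇒ P_in = P_out, so I_supply = 1927.4/400 = 4.82 A.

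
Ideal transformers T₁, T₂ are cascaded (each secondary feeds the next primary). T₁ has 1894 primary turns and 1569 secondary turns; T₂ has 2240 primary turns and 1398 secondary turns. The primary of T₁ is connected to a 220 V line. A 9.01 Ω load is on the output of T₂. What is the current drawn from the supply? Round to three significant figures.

After T₁: V = 220.00 × 1569/1894 = 182.25 V.
After T₂: V = 182.25 × 1398/2240 = 113.74 V.
I_load = 113.74/9.01 = 12.624 A, so P_out = 113.74 × 12.624 = 1435.9 W.
All ideal ⇒ P_in = P_out, so I_supply = 1435.9/220 = 6.53 A.

I_supply ≈ 6.53 A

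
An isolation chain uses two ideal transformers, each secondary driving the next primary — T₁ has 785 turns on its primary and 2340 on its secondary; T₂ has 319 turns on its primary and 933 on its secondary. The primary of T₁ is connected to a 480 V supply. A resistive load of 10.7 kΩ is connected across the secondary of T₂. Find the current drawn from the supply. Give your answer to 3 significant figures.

After T₁: V = 480.00 × 2340/785 = 1430.8 V.
After T₂: V = 1430.8 × 933/319 = 4184.8 V.
I_load = 4184.8/10700 = 0.39111 A, so P_out = 4184.8 × 0.39111 = 1636.7 W.
All ideal ⇒ P_in = P_out, so I_supply = 1636.7/480 = 3.41 A.

I_supply ≈ 3.41 A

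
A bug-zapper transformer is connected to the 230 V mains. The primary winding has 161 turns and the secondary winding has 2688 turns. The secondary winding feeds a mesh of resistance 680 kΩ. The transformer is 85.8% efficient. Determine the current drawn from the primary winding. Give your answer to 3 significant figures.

I_p ≈ 0.110 A

V_s = 230 × 2688/161 = 3840.0 V.
I_s = V_s/R = 3840.0/680000 = 0.0056471 A.
P_out = V_s I_s = 3840.0 × 0.0056471 = 21.685 W.
P_in = P_out/η = 21.685/0.858 = 25.274 W.
I_p = P_in/V_p = 25.274/230 = 0.110 A.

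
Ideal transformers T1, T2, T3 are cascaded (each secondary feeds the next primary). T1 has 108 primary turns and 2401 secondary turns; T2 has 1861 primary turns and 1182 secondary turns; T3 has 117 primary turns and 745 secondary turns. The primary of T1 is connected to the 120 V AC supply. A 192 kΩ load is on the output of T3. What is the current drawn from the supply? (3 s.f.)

I_supply ≈ 5.05 A

After T1: V = 120.00 × 2401/108 = 2667.8 V.
After T2: V = 2667.8 × 1182/1861 = 1694.4 V.
After T3: V = 1694.4 × 745/117 = 10789 V.
I_load = 10789/192000 = 0.056194 A, so P_out = 10789 × 0.056194 = 606.29 W.
All ideal ⇒ P_in = P_out, so I_supply = 606.29/120 = 5.05 A.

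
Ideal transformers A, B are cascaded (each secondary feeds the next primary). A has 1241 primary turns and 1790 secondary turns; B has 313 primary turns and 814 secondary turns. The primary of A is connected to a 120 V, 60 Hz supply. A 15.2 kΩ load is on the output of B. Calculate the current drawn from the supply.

I_supply ≈ 0.111 A

Secondary of A: V = 120.00 × 1790/1241 = 173.09 V.
Secondary of B: V = 173.09 × 814/313 = 450.13 V.
I_load = 450.13/15200 = 0.029614 A, so P_out = 450.13 × 0.029614 = 13.330 W.
All ideal ⇒ P_in = P_out, so I_supply = 13.330/120 = 0.111 A.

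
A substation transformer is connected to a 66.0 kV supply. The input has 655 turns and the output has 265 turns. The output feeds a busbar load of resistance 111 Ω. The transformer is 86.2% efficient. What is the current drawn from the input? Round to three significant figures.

I_in ≈ 113 A

V_out = 66000 × 265/655 = 26702 V.
I_out = V_out/R = 26702/111 = 240.56 A.
P_out = V_out I_out = 26702 × 240.56 = 6.4235×10^6 W.
P_in = P_out/η = 6.4235×10^6/0.862 = 7.4519×10^6 W.
I_in = P_in/V_in = 7.4519×10^6/66000 = 113 A.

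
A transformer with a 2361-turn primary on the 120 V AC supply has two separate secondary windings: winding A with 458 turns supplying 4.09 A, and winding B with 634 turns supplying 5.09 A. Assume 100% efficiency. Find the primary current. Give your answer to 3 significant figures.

V_A = 120 × 458/2361 = 23.278 V; V_B = 120 × 634/2361 = 32.224 V.
P_out = V_A I_A + V_B I_B = 23.278×4.09 + 32.224×5.09 = 95.208 + 164.02 = 259.23 W.
Ideal ⇒ P_in = P_out, so I_p = P_out/V_p = 259.23/120 = 2.16 A.

I_p ≈ 2.16 A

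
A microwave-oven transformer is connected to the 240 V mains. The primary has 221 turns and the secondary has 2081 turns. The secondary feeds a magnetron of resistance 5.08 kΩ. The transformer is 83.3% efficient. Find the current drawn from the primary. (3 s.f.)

I_p ≈ 5.03 A

V_s = 240 × 2081/221 = 2259.9 V.
I_s = V_s/R = 2259.9/5080 = 0.44486 A.
P_out = V_s I_s = 2259.9 × 0.44486 = 1005.4 W.
P_in = P_out/η = 1005.4/0.833 = 1206.9 W.
I_p = P_in/V_p = 1206.9/240 = 5.03 A.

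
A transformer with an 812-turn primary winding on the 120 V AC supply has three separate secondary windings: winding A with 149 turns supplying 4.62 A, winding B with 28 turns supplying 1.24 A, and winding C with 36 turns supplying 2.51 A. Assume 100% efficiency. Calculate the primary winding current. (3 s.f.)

V_A = 120 × 149/812 = 22.020 V; V_B = 120 × 28/812 = 4.1379 V; V_C = 120 × 36/812 = 5.3202 V.
P_out = V_A I_A + V_B I_B + V_C I_C = 22.020×4.62 + 4.1379×1.24 + 5.3202×2.51 = 101.73 + 5.1310 + 13.354 = 120.22 W.
Ideal ⇒ P_in = P_out, so I_p = P_out/V_p = 120.22/120 = 1.00 A.

I_p ≈ 1.00 A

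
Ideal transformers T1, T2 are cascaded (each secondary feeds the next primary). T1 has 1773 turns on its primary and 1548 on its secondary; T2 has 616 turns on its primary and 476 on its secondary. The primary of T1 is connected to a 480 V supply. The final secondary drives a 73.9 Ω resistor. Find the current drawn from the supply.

I_supply ≈ 2.96 A

Secondary of T1: V = 480.00 × 1548/1773 = 419.09 V.
Secondary of T2: V = 419.09 × 476/616 = 323.84 V.
I_load = 323.84/73.9 = 4.3821 A, so P_out = 323.84 × 4.3821 = 1419.1 W.
All ideal ⇒ P_in = P_out, so I_supply = 1419.1/480 = 2.96 A.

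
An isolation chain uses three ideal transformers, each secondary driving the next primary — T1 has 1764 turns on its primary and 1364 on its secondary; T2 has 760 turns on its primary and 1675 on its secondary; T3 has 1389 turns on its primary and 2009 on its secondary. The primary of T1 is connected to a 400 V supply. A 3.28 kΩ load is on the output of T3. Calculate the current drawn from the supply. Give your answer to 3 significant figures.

I_supply ≈ 0.741 A

Secondary of T1: V = 400.00 × 1364/1764 = 309.30 V.
Secondary of T2: V = 309.30 × 1675/760 = 681.67 V.
Secondary of T3: V = 681.67 × 2009/1389 = 985.95 V.
I_load = 985.95/3280 = 0.30059 A, so P_out = 985.95 × 0.30059 = 296.37 W.
All ideal ⇒ P_in = P_out, so I_supply = 296.37/400 = 0.741 A.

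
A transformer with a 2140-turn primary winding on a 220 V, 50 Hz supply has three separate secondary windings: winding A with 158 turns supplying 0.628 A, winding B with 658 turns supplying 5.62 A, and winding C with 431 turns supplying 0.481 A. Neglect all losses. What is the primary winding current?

I_p ≈ 1.87 A

V_A = 220 × 158/2140 = 16.243 V; V_B = 220 × 658/2140 = 67.645 V; V_C = 220 × 431/2140 = 44.308 V.
P_out = V_A I_A + V_B I_B + V_C I_C = 16.243×0.628 + 67.645×5.62 + 44.308×0.481 = 10.201 + 380.16 + 21.312 = 411.68 W.
Ideal ⇒ P_in = P_out, so I_p = P_out/V_p = 411.68/220 = 1.87 A.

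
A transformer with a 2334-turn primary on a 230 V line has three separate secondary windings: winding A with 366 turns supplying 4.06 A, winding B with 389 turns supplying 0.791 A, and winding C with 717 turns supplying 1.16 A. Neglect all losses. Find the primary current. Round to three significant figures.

I_p ≈ 1.12 A

V_A = 230 × 366/2334 = 36.067 V; V_B = 230 × 389/2334 = 38.333 V; V_C = 230 × 717/2334 = 70.656 V.
P_out = V_A I_A + V_B I_B + V_C I_C = 36.067×4.06 + 38.333×0.791 + 70.656×1.16 = 146.43 + 30.322 + 81.960 = 258.71 W.
Ideal ⇒ P_in = P_out, so I_p = P_out/V_p = 258.71/230 = 1.12 A.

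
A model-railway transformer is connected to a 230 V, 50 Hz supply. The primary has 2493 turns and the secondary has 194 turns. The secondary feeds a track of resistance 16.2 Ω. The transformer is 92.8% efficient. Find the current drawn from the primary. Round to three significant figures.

V_s = 230 × 194/2493 = 17.898 V.
I_s = V_s/R = 17.898/16.2 = 1.1048 A.
P_out = V_s I_s = 17.898 × 1.1048 = 19.774 W.
P_in = P_out/η = 19.774/0.928 = 21.308 W.
I_p = P_in/V_p = 21.308/230 = 0.0926 A.

I_p ≈ 0.0926 A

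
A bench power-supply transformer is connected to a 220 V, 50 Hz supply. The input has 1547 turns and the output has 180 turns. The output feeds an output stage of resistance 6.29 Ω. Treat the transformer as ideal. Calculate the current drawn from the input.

I_in ≈ 0.474 A

V_out = V_in × N_out/N_in = 220 × 180/1547 = 25.598 V.
I_out = V_out/R = 25.598/6.29 = 4.0696 A.
For an ideal transformer I_in N_in = I_out N_out, so I_in = 4.0696 × 180/1547 = 0.474 A.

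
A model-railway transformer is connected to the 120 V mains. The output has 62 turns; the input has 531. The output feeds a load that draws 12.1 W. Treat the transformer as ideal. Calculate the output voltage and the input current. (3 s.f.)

V_out = V_in × N_out/N_in = 120 × 62/531 = 14.011 V.
I_out = P/V_out = 12.1/14.011 = 0.86359 A.
I_in = I_out × N_out/N_in = 0.86359 × 62/531 = 0.101 A.

V_out ≈ 14.0 V, I_in ≈ 0.101 A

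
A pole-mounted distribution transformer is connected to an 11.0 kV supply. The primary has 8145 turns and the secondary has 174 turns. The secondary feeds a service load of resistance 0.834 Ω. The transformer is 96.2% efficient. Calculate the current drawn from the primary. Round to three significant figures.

I_p ≈ 6.26 A

V_s = 11000 × 174/8145 = 234.99 V.
I_s = V_s/R = 234.99/0.834 = 281.76 A.
P_out = V_s I_s = 234.99 × 281.76 = 66212 W.
P_in = P_out/η = 66212/0.962 = 68827 W.
I_p = P_in/V_p = 68827/11000 = 6.26 A.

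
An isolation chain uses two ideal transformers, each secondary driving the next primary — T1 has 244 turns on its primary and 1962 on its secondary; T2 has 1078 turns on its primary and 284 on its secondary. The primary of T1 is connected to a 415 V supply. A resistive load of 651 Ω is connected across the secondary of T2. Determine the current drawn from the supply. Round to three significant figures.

Secondary of T1: V = 415.00 × 1962/244 = 3337.0 V.
Secondary of T2: V = 3337.0 × 284/1078 = 879.14 V.
I_load = 879.14/651 = 1.3504 A, so P_out = 879.14 × 1.3504 = 1187.2 W.
All ideal ⇒ P_in = P_out, so I_supply = 1187.2/415 = 2.86 A.

I_supply ≈ 2.86 A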